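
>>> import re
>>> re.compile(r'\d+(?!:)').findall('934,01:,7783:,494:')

['934', '0', '778', '49']

`(?!…)`/`(?<!…)` only lets a position through if the neighbouring text does NOT match; no characters are consumed.
No capturing groups, so `findall` returns the 4 full match strings.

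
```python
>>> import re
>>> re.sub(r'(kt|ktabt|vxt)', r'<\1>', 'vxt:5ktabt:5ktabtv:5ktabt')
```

'<vxt>:5<kt>abt:5<kt>abtv:5<kt>abt'

Branches in `(...|...)` are attempted left-to-right; the first branch that allows the whole pattern to succeed is taken.
The replacement refers to a captured group, so each match is rewritten using its own captured text.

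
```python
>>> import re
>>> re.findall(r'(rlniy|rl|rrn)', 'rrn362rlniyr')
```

['rrn', 'rlniy']

Branches in `(...|...)` are attempted left-to-right; the first branch that allows the whole pattern to succeed is taken.
Matches: at [0:3] match 'rrn', group 1 = 'rrn'; at [6:11] match 'rlniy', group 1 = 'rlniy'.
`findall` collects group 1 from each match (2 total).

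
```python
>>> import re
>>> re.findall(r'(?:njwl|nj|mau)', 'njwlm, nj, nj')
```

Alternation tries branches left to right and keeps the first one that lets the overall match succeed at that position.
Since nothing is captured, `findall` lists the 3 matched substrings directly.

['njwl', 'nj', 'nj']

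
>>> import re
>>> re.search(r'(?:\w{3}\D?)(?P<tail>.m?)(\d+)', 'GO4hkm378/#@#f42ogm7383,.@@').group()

'GO4hkm378'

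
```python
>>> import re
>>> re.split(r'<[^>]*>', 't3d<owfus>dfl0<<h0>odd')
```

Matches to split on: at [3:10] → '<owfus>'; at [14:19] → '<<h0>'.
Splitting on the pattern gives 3 pieces.

['t3d', 'dfl0', 'odd']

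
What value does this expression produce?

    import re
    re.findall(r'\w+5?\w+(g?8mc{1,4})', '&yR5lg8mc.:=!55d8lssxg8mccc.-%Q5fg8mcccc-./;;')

Pattern: one or more of a word character, then optionally a literal '5', then one or more of a word character; then optionally the literal 'g', then the literal '8m', then 1 to 4 of the literal 'c' (captured).
Walking the string: at [1:9] match 'yR5lg8mc', group 1 = '8mc'; at [13:27] match '55d8lssxg8mccc', group 1 = '8mccc'; at [30:40] match 'Q5fg8mcccc', group 1 = '8mcccc'.
With a single group, `findall` returns only what that group captured — 3 items.

['8mc', '8mccc', '8mcccc']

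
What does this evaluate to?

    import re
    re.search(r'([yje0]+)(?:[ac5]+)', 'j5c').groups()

This matches one or more of one of [yje0] (captured); then one or more of one of [ac5] (non-capturing group).
`re.search` tries every starting position until one works.
The match spans [0:3] → 'j5c'.
Captured: group 1 = 'j'.

('j',)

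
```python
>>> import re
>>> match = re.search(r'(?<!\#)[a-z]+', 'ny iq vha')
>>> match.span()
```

Because the assertion is negative and zero-width, positions next to the forbidden text are skipped.
The match spans [0:2] → 'ny'.

(0, 2)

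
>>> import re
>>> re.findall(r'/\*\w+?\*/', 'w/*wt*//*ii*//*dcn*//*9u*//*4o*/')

Since nothing is captured, `findall` lists the 5 matched substrings directly.

['/*wt*/', '/*ii*/', '/*dcn*/', '/*9u*/', '/*4o*/']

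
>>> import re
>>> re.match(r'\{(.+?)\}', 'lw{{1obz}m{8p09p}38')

`re.match` only tries the pattern at the start of the string.
Here position 0 doesn't satisfy it, so the call returns None.

None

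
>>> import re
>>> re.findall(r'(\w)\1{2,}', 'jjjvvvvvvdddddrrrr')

`\1` has to match the exact text group 1 already captured.
Walking the string: at [0:3] match 'jjj', group 1 = 'j'; at [3:9] match 'vvvvvv', group 1 = 'v'; at [9:14] match 'ddddd', group 1 = 'd'; at [14:18] match 'rrrr', group 1 = 'r'.
`findall` collects group 1 from each match (4 total).

['j', 'v', 'd', 'r']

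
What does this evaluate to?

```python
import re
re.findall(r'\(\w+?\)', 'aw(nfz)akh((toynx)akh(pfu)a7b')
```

['(nfz)', '(toynx)', '(pfu)']

With no groups in the pattern, `findall` gives back each whole match — 3 here.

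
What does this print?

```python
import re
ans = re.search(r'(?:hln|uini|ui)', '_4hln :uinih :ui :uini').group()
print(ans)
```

hln

`re.search` scans for the first position where the pattern succeeds.
The match spans [2:5] → 'hln'.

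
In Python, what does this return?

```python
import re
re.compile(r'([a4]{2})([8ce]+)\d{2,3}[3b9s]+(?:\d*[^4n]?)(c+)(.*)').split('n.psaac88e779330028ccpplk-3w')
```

This matches exactly 2 of one of [a4] (captured); then one or more of one of [8ce] (captured); then 2 to 3 of a digit, then one or more of one of [3b9s]; then zero or more of a digit, then optionally any character except [4n] (non-capturing group); then one or more of a literal 'c' (captured); then zero or more of any character (captured).
Because the pattern has a capturing group, `split` also inserts each captured text between the pieces.

['n.ps', 'aa', 'c88e', 'c', 'pplk-3w', '']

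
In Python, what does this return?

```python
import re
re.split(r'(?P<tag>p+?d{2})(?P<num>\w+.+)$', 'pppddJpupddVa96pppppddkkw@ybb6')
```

['', 'pppdd', 'JpupddVa96pppppddkkw@ybb6', '']

Pattern: one or more of a literal 'p' (lazy), then exactly 2 of the literal 'd' (captured as 'tag'); then one or more of a word character, then one or more of any character (captured as 'num'); then anchored at the end.
The group in the pattern means `split` returns the separators' captures alongside the pieces.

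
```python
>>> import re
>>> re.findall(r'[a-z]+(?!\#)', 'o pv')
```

['o', 'pv']

A negative assertion filters positions out without eating any characters.
Since nothing is captured, `findall` lists the 2 matched substrings directly.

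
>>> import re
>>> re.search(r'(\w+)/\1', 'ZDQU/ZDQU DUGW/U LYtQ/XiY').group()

'ZDQU/ZDQU'

After group 1 captures some text, `\1` only succeeds where that same text appears again.
`re.search` tries every starting position until one works.
The match spans [0:9] → 'ZDQU/ZDQU'.
Captured: group 1 = 'ZDQU'.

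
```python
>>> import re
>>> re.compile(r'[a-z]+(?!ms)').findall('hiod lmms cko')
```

['hiod', 'lmms', 'cko']

`(?!…)`/`(?<!…)` only lets a position through if the neighbouring text does NOT match; no characters are consumed.
No capturing groups, so `findall` returns the 3 full match strings.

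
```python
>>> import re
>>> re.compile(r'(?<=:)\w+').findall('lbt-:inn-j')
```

['inn']

Because the assertion is zero-width, the text it checks is not consumed and won't appear in the result.
`findall` yields the raw match text (1 of them) because the pattern has no groups.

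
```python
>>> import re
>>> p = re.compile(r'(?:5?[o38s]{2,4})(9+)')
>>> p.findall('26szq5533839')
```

`findall` collects group 1 from the one match (1 total).

['9']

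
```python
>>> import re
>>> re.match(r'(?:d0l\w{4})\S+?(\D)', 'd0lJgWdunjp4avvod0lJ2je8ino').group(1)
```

'n'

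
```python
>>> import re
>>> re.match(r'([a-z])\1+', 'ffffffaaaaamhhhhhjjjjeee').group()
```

`\1` has to match the exact text group 1 already captured.
With `match`, the pattern is implicitly anchored at the beginning.
The match spans [0:6] → 'ffffff'.
Captured: group 1 = 'f'.

'ffffff'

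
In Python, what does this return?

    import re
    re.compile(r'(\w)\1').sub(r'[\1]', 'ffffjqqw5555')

'[f][f]j[q]w[5][5]'

`\1` is not a pattern — it's the concrete string captured by group 1, re-applied verbatim.
Matches: at [0:2] → 'ff'; at [2:4] → 'ff'; at [5:7] → 'qq'; at [8:10] → '55'; at [10:12] → '55'.
Each match is replaced using the text its own group 1 captured.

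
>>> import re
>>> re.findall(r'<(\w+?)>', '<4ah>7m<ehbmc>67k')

With a single group, `findall` returns only what that group captured — 2 items.

['4ah', 'ehbmc']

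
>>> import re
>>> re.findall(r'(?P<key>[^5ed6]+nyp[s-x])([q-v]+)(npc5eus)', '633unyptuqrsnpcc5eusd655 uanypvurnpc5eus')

The pattern matches one or more of any character except [5ed6], then the literal 'nyp', then a character in [s-x] (captured as 'key'); then one or more of a character in [q-v] (captured); then the literal 'npc', then the literal '5e', then the literal 'us' (captured).
3 groups means the one result is a tuple of 3 captured strings — 1 here.

[(' uanypv', 'ur', 'npc5eus')]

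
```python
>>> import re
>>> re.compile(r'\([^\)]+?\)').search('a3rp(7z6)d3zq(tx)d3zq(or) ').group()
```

'(7z6)'

Unlike `match`, `search` isn't anchored — it looks for the pattern anywhere in the string.
The match spans [4:9] → '(7z6)'.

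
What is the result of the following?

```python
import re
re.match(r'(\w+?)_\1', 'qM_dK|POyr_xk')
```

None

`match` is anchored at position 0; if the pattern doesn't fit there, it returns None.
Here position 0 doesn't satisfy it, so the call returns None.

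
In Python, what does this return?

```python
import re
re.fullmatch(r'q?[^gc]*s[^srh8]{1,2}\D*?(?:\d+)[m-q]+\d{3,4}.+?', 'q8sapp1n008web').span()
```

`re.fullmatch` is like wrapping the pattern in `^…$` (in single-line mode).
The match spans [0:14] → 'q8sapp1n008web'.

(0, 14)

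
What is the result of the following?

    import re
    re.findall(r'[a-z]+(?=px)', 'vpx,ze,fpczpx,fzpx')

['v', 'fpcz', 'fz']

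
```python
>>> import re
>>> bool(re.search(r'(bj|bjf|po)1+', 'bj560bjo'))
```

Here the pattern never matches, so the call returns None, and `bool(None)` is False.

False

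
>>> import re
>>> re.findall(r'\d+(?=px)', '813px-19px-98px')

['813', '19', '98']

The positive lookaround only admits positions where the adjacent text matches; those characters stay outside the span.
`findall` yields the raw match text (3 of them) because the pattern has no groups.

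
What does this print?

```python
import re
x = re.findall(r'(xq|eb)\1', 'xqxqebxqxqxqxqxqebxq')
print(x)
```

After group 1 captures some text, `\1` only succeeds where that same text appears again.
Walking the string: at [0:4] match 'xqxq', group 1 = 'xq'; at [6:10] match 'xqxq', group 1 = 'xq'; at [10:14] match 'xqxq', group 1 = 'xq'.
With a single group, `findall` returns only what that group captured — 3 items.

['xq', 'xq', 'xq']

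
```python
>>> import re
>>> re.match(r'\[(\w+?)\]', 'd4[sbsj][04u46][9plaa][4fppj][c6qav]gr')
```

`re.match` won't scan ahead — the pattern has to work from the very first character.
Here the pattern fails at index 0, so the call returns None.

None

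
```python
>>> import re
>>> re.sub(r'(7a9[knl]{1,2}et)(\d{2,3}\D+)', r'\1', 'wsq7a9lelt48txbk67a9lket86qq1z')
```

'wsq7a9lelt48txbk67a9lket1z'

The pattern matches the literal '7a9', then 1 to 2 of one of [knl], then the literal 'et' (captured); then 2 to 3 of a digit, then one or more of a non-digit (captured).
Matches: at [17:28] → '7a9lket86qq'.
The replacement refers to a captured group, so each match is rewritten using its own captured text.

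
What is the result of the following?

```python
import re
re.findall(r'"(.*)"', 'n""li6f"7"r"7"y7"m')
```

Matches: at [1:17] match '""li6f"7"r"7"y7"', group 1 = '"li6f"7"r"7"y7'.
With a single group, `findall` returns only what that group captured — 1 item.

['"li6f"7"r"7"y7']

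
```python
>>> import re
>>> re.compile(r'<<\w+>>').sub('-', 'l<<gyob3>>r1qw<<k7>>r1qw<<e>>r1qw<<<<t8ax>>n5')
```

Matches: at [1:10] → '<<gyob3>>'; at [14:20] → '<<k7>>'; at [24:29] → '<<e>>'; at [35:43] → '<<t8ax>>'.
`sub` substitutes '-' at each match site.

'l-r1qw-r1qw-r1qw<<-n5'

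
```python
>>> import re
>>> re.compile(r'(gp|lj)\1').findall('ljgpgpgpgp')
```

The backreference `\1` re-matches whatever the first group consumed, character for character.
Scanning left to right: at [2:6] match 'gpgp', group 1 = 'gp'; at [6:10] match 'gpgp', group 1 = 'gp'.
With a single group, `findall` returns only what that group captured — 2 items.

['gp', 'gp']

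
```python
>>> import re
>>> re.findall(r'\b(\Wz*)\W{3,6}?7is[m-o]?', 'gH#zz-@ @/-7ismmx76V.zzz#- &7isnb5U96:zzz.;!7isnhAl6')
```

['#zz', '.zzz', ':zzz']

The pattern matches a word boundary (`\b`, zero-width); then a non-word character, then zero or more of a literal 'z' (captured); then 3 to 6 of a non-word character (lazy), then the literal '7is', then optionally a character in [m-o].
Scanning left to right: at [2:15] match '#zz-@ @/-7ism', group 1 = '#zz'; at [20:32] match '.zzz#- &7isn', group 1 = '.zzz'; at [37:48] match ':zzz.;!7isn', group 1 = ':zzz'.
With a single group, `findall` returns only what that group captured — 3 items.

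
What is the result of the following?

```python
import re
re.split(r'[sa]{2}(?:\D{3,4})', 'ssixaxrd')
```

['', 'rd']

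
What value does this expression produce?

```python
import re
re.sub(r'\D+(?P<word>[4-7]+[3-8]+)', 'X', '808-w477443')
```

This matches one or more of a non-digit; then one or more of a character in [4-7], then one or more of a character in [3-8] (captured as 'word').
`sub` substitutes 'X' at each match site.

'808X'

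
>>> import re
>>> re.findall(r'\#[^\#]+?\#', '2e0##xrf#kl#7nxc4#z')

Walking the string: at [4:9] → '#xrf#'; at [11:18] → '#7nxc4#'.
With no groups in the pattern, `findall` gives back each whole match — 2 here.

['#xrf#', '#7nxc4#']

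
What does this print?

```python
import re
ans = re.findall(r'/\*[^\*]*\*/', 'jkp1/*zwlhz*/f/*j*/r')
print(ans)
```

['/*zwlhz*/', '/*j*/']

No capturing groups, so `findall` returns the 2 full match strings.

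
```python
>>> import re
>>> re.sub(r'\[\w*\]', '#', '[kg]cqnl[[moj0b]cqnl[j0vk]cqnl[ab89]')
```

'#cqnl[#cqnl#cqnl#'

Matches: at [0:4] → '[kg]'; at [9:16] → '[moj0b]'; at [20:26] → '[j0vk]'; at [30:36] → '[ab89]'.
`sub` substitutes '#' at each match site.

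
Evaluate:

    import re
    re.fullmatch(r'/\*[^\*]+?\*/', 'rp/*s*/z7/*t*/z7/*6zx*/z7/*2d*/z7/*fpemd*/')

`re.fullmatch` requires the pattern to consume the entire string.
Here there's no way to consume every character, so the call returns None.

None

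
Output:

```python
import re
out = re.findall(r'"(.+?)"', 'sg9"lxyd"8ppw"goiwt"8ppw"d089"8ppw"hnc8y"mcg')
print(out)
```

A `+?`/`*?`/`{m,n}?` starts at its minimum and grows only as far as needed for what follows to match.
Scanning left to right: at [3:9] match '"lxyd"', group 1 = 'lxyd'; at [13:20] match '"goiwt"', group 1 = 'goiwt'; at [24:30] match '"d089"', group 1 = 'd089'; at [34:41] match '"hnc8y"', group 1 = 'hnc8y'.
One capturing group, so `findall` returns just the captured substring from each match — 4 in all.

['lxyd', 'goiwt', 'd089', 'hnc8y']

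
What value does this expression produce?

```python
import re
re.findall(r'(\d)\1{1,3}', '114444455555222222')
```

The backreference `\1` re-matches whatever the first group consumed, character for character.
One capturing group, so `findall` returns just the captured substring from each match — 5 in all.

['1', '4', '5', '2', '2']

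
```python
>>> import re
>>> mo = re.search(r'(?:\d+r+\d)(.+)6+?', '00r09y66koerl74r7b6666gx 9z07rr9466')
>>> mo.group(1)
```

The match spans [0:35] → '00r09y66koerl74r7b6666gx 9z07rr9466'.
Captured: group 1 = '9y66koerl74r7b6666gx 9z07rr946'.

'9y66koerl74r7b6666gx 9z07rr946'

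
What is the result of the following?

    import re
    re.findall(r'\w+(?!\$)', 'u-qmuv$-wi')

Because the assertion is negative and zero-width, positions next to the forbidden text are skipped.
Scanning left to right: at [0:1] → 'u'; at [2:5] → 'qmu'; at [8:10] → 'wi'.
No capturing groups, so `findall` returns the 3 full match strings.

['u', 'qmu', 'wi']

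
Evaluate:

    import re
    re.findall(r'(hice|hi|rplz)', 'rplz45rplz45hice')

Alternation tries branches left to right and keeps the first one that lets the overall match succeed at that position.
Matches: at [0:4] match 'rplz', group 1 = 'rplz'; at [6:10] match 'rplz', group 1 = 'rplz'; at [12:16] match 'hice', group 1 = 'hice'.
One capturing group, so `findall` returns just the captured substring from each match — 3 in all.

['rplz', 'rplz', 'hice']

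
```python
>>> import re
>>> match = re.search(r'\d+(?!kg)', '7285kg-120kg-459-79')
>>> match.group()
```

'728'

Because the assertion is negative and zero-width, positions next to the forbidden text are skipped.
`re.search` scans for the first position where the pattern succeeds.
The match spans [0:3] → '728'.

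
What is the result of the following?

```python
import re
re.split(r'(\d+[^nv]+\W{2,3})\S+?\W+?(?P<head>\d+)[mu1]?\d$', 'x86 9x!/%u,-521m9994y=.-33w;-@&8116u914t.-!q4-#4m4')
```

['x', '86 9x!/%u,-521m9994y=.-33w;-@&8116u914t.-!', '4', '']

The pattern matches one or more of a digit, then one or more of any character except [nv], then 2 to 3 of a non-word character (captured); then one or more of a non-whitespace character (lazy), then one or more of a non-word character (lazy); then one or more of a digit (captured as 'head'); then optionally one of [mu1], then a digit; then anchored at the end.
Matches to split on: at [1:50] → '86 9x!/%u,-521m9994y=.-33w;-@&8116u914t.-!q4-#4m4'.
With a capturing group present, the delimiter's captured portion is kept in the result list.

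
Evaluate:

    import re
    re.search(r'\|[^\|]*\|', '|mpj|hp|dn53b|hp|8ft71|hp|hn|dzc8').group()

The match spans [0:5] → '|mpj|'.

'|mpj|'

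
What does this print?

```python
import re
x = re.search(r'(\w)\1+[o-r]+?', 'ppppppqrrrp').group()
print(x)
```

`\1` has to match the exact text group 1 already captured.
Unlike `match`, `search` isn't anchored — it looks for the pattern anywhere in the string.
The match spans [0:7] → 'ppppppq'.
Captured: group 1 = 'p'.

ppppppq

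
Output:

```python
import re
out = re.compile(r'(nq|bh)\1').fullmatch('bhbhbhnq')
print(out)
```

`re.fullmatch` requires the pattern to consume the entire string.
Here the string isn't matched end-to-end, so the call returns None.

None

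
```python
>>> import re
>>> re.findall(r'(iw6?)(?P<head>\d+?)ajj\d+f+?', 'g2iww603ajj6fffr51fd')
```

This matches the literal 'iw', then optionally a literal '6' (captured); then one or more of a digit (lazy) (captured as 'head'); then the literal 'ajj', then one or more of a digit, then one or more of a literal 'f' (lazy).
Multiple groups make `findall` return tuples — one 2-tuple for each match.
Nothing in the string satisfies the pattern, so the list is empty.

[]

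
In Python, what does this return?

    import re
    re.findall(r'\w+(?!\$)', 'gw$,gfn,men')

A negative assertion filters positions out without eating any characters.
Since nothing is captured, `findall` lists the 3 matched substrings directly.

['g', 'gfn', 'men']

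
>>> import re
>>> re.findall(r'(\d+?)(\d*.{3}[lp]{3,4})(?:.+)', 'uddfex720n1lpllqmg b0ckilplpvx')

[('7', '20n1lpll')]

The pattern matches one or more of a digit (lazy) (captured); then zero or more of a digit, then exactly 3 of any character, then 3 to 4 of one of [lp] (captured); then one or more of any character (non-capturing group).
Lazy quantifiers expand one character at a time until the remainder of the pattern can match.
Scanning left to right: at [6:30] match '720n1lpllqmg b0ckilplpvx', groups = ('7', '20n1lpll').
With 2 capturing groups, `findall` returns a 2-tuple per match.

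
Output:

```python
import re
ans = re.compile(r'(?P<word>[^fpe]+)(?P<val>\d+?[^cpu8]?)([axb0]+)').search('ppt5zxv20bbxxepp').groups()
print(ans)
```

This matches one or more of any character except [fpe] (captured as 'word'); then one or more of a digit (lazy), then optionally any character except [cpu8] (captured as 'val'); then one or more of one of [axb0] (captured).
`re.search` scans for the first position where the pattern succeeds.
The match spans [2:13] → 't5zxv20bbxx'.
Captured: group 1 = 't5zxv2', group 2 = '0b', group 3 = 'bxx'.

('t5zxv2', '0b', 'bxx')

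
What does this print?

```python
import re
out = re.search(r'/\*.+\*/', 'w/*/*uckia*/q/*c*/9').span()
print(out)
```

(1, 18)

The match spans [1:18] → '/*/*uckia*/q/*c*/'.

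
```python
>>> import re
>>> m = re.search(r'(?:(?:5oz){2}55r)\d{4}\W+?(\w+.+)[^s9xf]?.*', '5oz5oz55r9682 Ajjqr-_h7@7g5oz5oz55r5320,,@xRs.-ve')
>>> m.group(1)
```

'Ajjqr-_h7@7g5oz5oz55r5320,,@xRs.-ve'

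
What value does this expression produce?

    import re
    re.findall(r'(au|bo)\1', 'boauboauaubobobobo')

['au', 'bo', 'bo']

`\1` has to match the exact text group 1 already captured.
Matches: at [6:10] match 'auau', group 1 = 'au'; at [10:14] match 'bobo', group 1 = 'bo'; at [14:18] match 'bobo', group 1 = 'bo'.
With a single group, `findall` returns only what that group captured — 3 items.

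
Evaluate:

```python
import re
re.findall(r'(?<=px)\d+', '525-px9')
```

['9']

The `(?=…)`/`(?<=…)` assertion just peeks at neighbouring text; it doesn't advance the match position.
Scanning left to right: at [6:7] → '9'.
No capturing groups, so `findall` returns the 1 full match string.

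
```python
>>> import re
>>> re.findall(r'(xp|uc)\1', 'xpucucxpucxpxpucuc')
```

The backreference `\1` re-matches whatever the first group consumed, character for character.
One capturing group, so `findall` returns just the captured substring from each match — 3 in all.

['uc', 'xp', 'uc']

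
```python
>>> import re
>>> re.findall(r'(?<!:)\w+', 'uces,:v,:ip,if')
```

['uces', 'p', 'if']

Because the assertion is negative and zero-width, positions next to the forbidden text are skipped.
`findall` yields the raw match text (3 of them) because the pattern has no groups.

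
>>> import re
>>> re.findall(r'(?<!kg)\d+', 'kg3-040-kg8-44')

['040', '44']

The negative lookahead/lookbehind blocks any match where the forbidden context is present.
Matches: at [4:7] → '040'; at [12:14] → '44'.
`findall` yields the raw match text (2 of them) because the pattern has no groups.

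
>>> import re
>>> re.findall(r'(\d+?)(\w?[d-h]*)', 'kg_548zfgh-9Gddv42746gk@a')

[('5', '4'), ('8', 'zfgh'), ('9', 'Gdd'), ('4', '2'), ('7', '4'), ('6', 'g')]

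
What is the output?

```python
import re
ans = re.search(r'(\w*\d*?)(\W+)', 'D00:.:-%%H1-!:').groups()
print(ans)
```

('D00', ':.:-%%')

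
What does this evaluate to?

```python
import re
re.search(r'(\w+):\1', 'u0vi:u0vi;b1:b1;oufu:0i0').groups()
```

('u0vi',)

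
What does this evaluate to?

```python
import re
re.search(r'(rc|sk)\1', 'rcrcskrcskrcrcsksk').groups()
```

('rc',)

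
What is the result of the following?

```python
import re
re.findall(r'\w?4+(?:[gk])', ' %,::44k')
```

['44k']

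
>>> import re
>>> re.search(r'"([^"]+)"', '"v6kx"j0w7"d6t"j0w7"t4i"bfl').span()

Unlike `match`, `search` isn't anchored — it looks for the pattern anywhere in the string.
The match spans [0:6] → '"v6kx"'.
Captured: group 1 = 'v6kx'.

(0, 6)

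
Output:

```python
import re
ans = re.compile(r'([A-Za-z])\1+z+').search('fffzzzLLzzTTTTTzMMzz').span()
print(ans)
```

After group 1 captures some text, `\1` only succeeds where that same text appears again.
The match spans [0:6] → 'fffzzz'.

(0, 6)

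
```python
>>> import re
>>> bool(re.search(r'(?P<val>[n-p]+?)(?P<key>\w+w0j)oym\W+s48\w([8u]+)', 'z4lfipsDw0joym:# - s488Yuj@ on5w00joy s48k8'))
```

This matches one or more of a character in [n-p] (lazy) (captured as 'val'); then one or more of a word character, then the literal 'w0j' (captured as 'key'); then the literal 'oym', then one or more of a non-word character, then the literal 's48'; then a word character; then one or more of one of [8u] (captured).
`re.search` scans for the first position where the pattern succeeds.
Here no position works, so the call returns None, and `bool(None)` is False.

False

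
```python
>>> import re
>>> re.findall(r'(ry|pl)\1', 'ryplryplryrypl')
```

['ry']

`\1` is not a pattern — it's the concrete string captured by group 1, re-applied verbatim.
Walking the string: at [8:12] match 'ryry', group 1 = 'ry'.
`findall` collects group 1 from the one match (1 total).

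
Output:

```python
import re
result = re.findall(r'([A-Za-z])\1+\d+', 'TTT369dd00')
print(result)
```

['T', 'd']

`\1` has to match the exact text group 1 already captured.
Because there's exactly one group, `findall` drops the full match and keeps group 1 from each hit.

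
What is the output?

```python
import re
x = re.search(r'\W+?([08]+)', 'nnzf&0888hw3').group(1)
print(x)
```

Pattern: one or more of a non-word character (lazy); then one or more of one of [08] (captured).
`search` walks the string left to right and returns the first match it finds.
The match spans [4:9] → '&0888'.
Captured: group 1 = '0888'.

0888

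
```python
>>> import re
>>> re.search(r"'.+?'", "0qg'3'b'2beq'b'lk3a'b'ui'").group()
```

"'3'"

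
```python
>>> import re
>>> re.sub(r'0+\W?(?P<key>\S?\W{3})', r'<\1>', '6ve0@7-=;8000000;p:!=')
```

The pattern matches one or more of a literal '0', then optionally a non-word character; then optionally a non-whitespace character, then exactly 3 of a non-word character (captured as 'key').
Matches: at [3:9] → '0@7-=;'; at [10:21] → '000000;p:!='.
Each match is replaced using the text its own group 1 captured.

'6ve<7-=;>8<p:!=>'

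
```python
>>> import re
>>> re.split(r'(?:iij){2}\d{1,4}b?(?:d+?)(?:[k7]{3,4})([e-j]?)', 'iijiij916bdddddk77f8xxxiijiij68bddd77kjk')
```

['', 'f', '8xxx', 'j', 'k']

Pattern: the literal 'iij' repeated 2 times, then 1 to 4 of a digit, then optionally the literal 'b'; then one or more of a literal 'd' (lazy) (non-capturing group); then 3 to 4 of one of [k7] (non-capturing group); then optionally a character in [e-j] (captured).
Matches to split on: at [0:19] → 'iijiij916bdddddk77f'; at [23:39] → 'iijiij68bddd77kj'.
The group in the pattern means `split` returns the separators' captures alongside the pieces.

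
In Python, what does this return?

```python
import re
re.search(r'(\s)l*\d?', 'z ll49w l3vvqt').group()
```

' ll4'

The pattern matches whitespace (captured); then zero or more of a literal 'l', then optionally a digit.
Unlike `match`, `search` isn't anchored — it looks for the pattern anywhere in the string.
The match spans [1:5] → ' ll4'.
Captured: group 1 = ' '.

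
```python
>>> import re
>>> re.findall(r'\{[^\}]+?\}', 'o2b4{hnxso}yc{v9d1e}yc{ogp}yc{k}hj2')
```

Matches: at [4:11] → '{hnxso}'; at [13:20] → '{v9d1e}'; at [22:27] → '{ogp}'; at [29:32] → '{k}'.
With no groups in the pattern, `findall` gives back each whole match — 4 here.

['{hnxso}', '{v9d1e}', '{ogp}', '{k}']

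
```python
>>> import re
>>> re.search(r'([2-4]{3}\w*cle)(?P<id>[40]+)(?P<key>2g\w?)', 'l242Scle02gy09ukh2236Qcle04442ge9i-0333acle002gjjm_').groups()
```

Pattern: exactly 3 of a character in [2-4], then zero or more of a word character, then the literal 'cle' (captured); then one or more of one of [40] (captured as 'id'); then the literal '2g', then optionally a word character (captured as 'key').
`re.search` scans for the first position where the pattern succeeds.
The match spans [1:32] → '242Scle02gy09ukh2236Qcle04442ge'.
Captured: group 1 = '242Scle02gy09ukh2236Qcle', group 2 = '0444', group 3 = '2ge'.

('242Scle02gy09ukh2236Qcle', '0444', '2ge')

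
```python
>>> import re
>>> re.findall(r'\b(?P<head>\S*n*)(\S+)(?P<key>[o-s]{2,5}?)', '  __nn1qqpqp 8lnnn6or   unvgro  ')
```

With 3 capturing groups, `findall` returns a 3-tuple per match.

[('__nn1qq', 'p', 'qp'), ('8lnnn', '6', 'or'), ('unv', 'g', 'ro')]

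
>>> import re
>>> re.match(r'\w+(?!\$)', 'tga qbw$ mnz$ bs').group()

'tga'

`re.match` only tries the pattern at the start of the string.
The match spans [0:3] → 'tga'.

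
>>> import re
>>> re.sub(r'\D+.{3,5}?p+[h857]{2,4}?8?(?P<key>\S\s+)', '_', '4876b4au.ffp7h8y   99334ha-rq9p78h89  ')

'4876b4_99334_'

This matches one or more of a non-digit, then 3 to 5 of any character (lazy), then one or more of the literal 'p'; then 2 to 4 of one of [h857] (lazy), then optionally a literal '8'; then a non-whitespace character, then one or more of whitespace (captured as 'key').
Matches: at [6:19] → 'au.ffp7h8y   '; at [24:38] → 'ha-rq9p78h89  '.
Each match is replaced by '_'.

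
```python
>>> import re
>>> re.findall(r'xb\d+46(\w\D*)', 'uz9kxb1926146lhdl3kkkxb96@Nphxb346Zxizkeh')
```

`findall` collects group 1 from each match (2 total).

['lhdl', 'Zxizkeh']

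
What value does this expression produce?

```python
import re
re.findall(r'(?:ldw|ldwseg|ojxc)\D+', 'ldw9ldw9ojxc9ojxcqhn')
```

['ojxcqhn']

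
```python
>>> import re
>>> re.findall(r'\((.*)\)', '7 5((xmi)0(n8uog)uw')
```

Walking the string: at [3:17] match '((xmi)0(n8uog)', group 1 = '(xmi)0(n8uog'.
`findall` collects group 1 from the one match (1 total).

['(xmi)0(n8uog']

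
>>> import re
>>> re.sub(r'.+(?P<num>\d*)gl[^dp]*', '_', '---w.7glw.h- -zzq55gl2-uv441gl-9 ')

'_'

Pattern: one or more of any character; then zero or more of a digit (captured as 'num'); then the literal 'gl', then zero or more of any character except [dp].
Matches: at [0:33] → '---w.7glw.h- -zzq55gl2-uv441gl-9 '.
Every occurrence is swapped for '_'.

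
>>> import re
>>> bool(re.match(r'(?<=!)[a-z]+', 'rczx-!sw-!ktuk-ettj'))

Because the assertion is zero-width, the text it checks is not consumed and won't appear in the result.
`re.match` only tries the pattern at the start of the string.
Here the pattern fails at index 0, so the call returns None, and `bool(None)` is False.

False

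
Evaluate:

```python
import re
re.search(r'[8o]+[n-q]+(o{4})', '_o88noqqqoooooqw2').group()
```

The pattern matches one or more of one of [8o], then one or more of a character in [n-q]; then exactly 4 of a literal 'o' (captured).
`search` walks the string left to right and returns the first match it finds.
The match spans [1:14] → 'o88noqqqooooo'.
Captured: group 1 = 'oooo'.

'o88noqqqooooo'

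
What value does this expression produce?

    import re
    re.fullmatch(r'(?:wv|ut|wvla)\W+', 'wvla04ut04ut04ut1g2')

None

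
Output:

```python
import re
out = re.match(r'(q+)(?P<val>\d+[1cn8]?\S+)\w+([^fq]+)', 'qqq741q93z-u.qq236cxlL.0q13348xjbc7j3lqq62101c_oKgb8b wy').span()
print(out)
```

This matches one or more of a literal 'q' (captured); then one or more of a digit, then optionally one of [1cn8], then one or more of a non-whitespace character (captured as 'val'); then one or more of a word character; then one or more of any character except [fq] (captured).
With `match`, the pattern is implicitly anchored at the beginning.
The match spans [0:56] → 'qqq741q93z-u.qq236cxlL.0q13348xjbc7j3lqq62101c_oKgb8b wy'.
Captured: group 1 = 'qqq', group 2 = '741q93z-u.qq236cxlL.0q13348xjbc7j3lqq62101c_oKgb8', group 3 = ' wy'.

(0, 56)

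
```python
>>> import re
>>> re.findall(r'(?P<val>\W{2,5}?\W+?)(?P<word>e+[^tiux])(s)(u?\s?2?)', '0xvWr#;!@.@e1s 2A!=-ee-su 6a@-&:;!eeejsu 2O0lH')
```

The pattern matches 2 to 5 of a non-word character (lazy), then one or more of a non-word character (lazy) (captured as 'val'); then one or more of a literal 'e', then any character except [tiux] (captured as 'word'); then a literal 's' (captured); then optionally the literal 'u', then optionally whitespace, then optionally the literal '2' (captured).
Walking the string: at [5:16] match '#;!@.@e1s 2', groups = ('#;!@.@', 'e1', 's', ' 2'); at [17:26] match '!=-ee-su ', groups = ('!=-', 'ee-', 's', 'u '); at [28:42] match '@-&:;!eeejsu 2', groups = ('@-&:;!', 'eeej', 's', 'u 2').
4 groups means each result is a tuple of 4 captured strings — 3 here.

[('#;!@.@', 'e1', 's', ' 2'), ('!=-', 'ee-', 's', 'u '), ('@-&:;!', 'eeej', 's', 'u 2')]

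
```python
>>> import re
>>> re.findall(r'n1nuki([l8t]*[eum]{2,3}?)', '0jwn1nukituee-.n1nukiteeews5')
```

Pattern: the literal 'n1n', then the literal 'uki'; then zero or more of one of [l8t], then 2 to 3 of one of [eum] (lazy) (captured).
The `?` after the quantifier makes it lazy — it takes as little as possible before letting the rest of the pattern try.
Walking the string: at [3:12] match 'n1nukitue', group 1 = 'tue'; at [15:24] match 'n1nukitee', group 1 = 'tee'.
One capturing group, so `findall` returns just the captured substring from each match — 2 in all.

['tue', 'tee']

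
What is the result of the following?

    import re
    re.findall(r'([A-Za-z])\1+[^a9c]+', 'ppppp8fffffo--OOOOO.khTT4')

['p']

`\1` has to match the exact text group 1 already captured.
Scanning left to right: at [0:25] match 'ppppp8fffffo--OOOOO.khTT4', group 1 = 'p'.
`findall` collects group 1 from the one match (1 total).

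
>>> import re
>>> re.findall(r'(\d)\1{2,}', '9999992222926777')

['9', '2', '7']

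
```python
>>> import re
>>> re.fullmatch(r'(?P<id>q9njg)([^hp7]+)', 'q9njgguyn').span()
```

`fullmatch` succeeds only if the pattern covers the string from start to end.
The match spans [0:9] → 'q9njgguyn'.

(0, 9)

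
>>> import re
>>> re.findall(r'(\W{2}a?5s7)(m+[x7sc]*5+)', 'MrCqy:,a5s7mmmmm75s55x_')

[(':,a5s7', 'mmmmm75')]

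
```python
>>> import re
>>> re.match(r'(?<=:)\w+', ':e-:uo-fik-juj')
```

None

The lookaround is zero-width — it requires the adjacent text to match without consuming it, so the asserted text isn't part of the match.
`re.match` won't scan ahead — the pattern has to work from the very first character.
Here the string doesn't start with a match, so the call returns None.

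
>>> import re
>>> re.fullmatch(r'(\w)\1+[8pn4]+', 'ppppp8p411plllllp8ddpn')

None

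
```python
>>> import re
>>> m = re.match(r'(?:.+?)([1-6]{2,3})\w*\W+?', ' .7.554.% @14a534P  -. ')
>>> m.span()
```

(0, 8)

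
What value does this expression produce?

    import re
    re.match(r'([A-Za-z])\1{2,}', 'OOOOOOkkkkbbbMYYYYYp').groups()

`\1` is not a pattern — it's the concrete string captured by group 1, re-applied verbatim.
`re.match` won't scan ahead — the pattern has to work from the very first character.
The match spans [0:6] → 'OOOOOO'.
Captured: group 1 = 'O'.

('O',)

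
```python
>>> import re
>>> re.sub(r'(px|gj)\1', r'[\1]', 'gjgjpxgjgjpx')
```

`\1` has to match the exact text group 1 already captured.
Matches: at [0:4] → 'gjgj'; at [6:10] → 'gjgj'.
The replacement refers to a captured group, so each match is rewritten using its own captured text.

'[gj]px[gj]px'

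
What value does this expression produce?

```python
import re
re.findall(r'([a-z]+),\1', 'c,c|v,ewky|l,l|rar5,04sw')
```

After group 1 captures some text, `\1` only succeeds where that same text appears again.
One capturing group, so `findall` returns just the captured substring from each match — 2 in all.

['c', 'l']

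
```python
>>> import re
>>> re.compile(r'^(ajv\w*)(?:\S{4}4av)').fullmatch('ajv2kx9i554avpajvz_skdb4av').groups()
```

The match spans [0:26] → 'ajv2kx9i554avpajvz_skdb4av'.
Captured: group 1 = 'ajv2kx9i554avpajvz_'.

('ajv2kx9i554avpajvz_',)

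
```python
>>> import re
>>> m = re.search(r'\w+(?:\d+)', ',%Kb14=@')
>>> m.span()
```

(2, 6)

Pattern: one or more of a word character; then one or more of a digit (non-capturing group).
The match spans [2:6] → 'Kb14'.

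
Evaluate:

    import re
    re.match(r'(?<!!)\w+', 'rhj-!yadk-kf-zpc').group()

The negative lookahead/lookbehind blocks any match where the forbidden context is present.
With `match`, the pattern is implicitly anchored at the beginning.
The match spans [0:3] → 'rhj'.

'rhj'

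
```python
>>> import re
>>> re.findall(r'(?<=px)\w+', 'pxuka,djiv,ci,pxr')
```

['uka', 'r']

The `(?=…)`/`(?<=…)` assertion just peeks at neighbouring text; it doesn't advance the match position.
Scanning left to right: at [2:5] → 'uka'; at [16:17] → 'r'.
With no groups in the pattern, `findall` gives back each whole match — 2 here.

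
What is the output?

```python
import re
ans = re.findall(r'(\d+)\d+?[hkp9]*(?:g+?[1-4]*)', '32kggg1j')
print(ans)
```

['3']

The pattern matches one or more of a digit (captured); then one or more of a digit (lazy), then zero or more of one of [hkp9]; then one or more of a literal 'g' (lazy), then zero or more of a character in [1-4] (non-capturing group).
Matches: at [0:4] match '32kg', group 1 = '3'.
With a single group, `findall` returns only what that group captured — 1 item.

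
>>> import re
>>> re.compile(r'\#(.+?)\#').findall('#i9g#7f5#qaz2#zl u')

['i9g', 'qaz2']

A non-greedy quantifier consumes as few characters as it can — just enough that the remainder of the pattern still matches from where it stops; whatever follows it matches normally.
Walking the string: at [0:5] match '#i9g#', group 1 = 'i9g'; at [8:14] match '#qaz2#', group 1 = 'qaz2'.
`findall` collects group 1 from each match (2 total).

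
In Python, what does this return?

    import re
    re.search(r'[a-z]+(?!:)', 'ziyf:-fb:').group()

'ziy'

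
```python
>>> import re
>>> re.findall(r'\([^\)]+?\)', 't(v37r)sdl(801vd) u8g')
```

Matches: at [1:7] → '(v37r)'; at [10:17] → '(801vd)'.
With no groups in the pattern, `findall` gives back each whole match — 2 here.

['(v37r)', '(801vd)']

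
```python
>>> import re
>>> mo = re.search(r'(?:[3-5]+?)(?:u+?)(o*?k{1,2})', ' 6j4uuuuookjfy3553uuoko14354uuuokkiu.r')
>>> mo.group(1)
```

'ook'

This matches one or more of a character in [3-5] (lazy) (non-capturing group); then one or more of a literal 'u' (lazy) (non-capturing group); then zero or more of the literal 'o' (lazy), then 1 to 2 of the literal 'k' (captured).
`re.search` tries every starting position until one works.
The match spans [3:11] → '4uuuuook'.
Captured: group 1 = 'ook'.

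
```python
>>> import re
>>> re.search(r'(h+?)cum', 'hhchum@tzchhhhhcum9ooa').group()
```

'hhhhhcum'

The match spans [10:18] → 'hhhhhcum'.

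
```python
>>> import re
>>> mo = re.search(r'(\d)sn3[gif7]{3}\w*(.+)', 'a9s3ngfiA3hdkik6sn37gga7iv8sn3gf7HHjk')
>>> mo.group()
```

The pattern matches a digit (captured); then the literal 'sn3', then exactly 3 of one of [gif7], then zero or more of a word character; then one or more of any character (captured).
`re.search` scans for the first position where the pattern succeeds.
The match spans [15:37] → '6sn37gga7iv8sn3gf7HHjk'.
Captured: group 1 = '6', group 2 = 'k'.

'6sn37gga7iv8sn3gf7HHjk'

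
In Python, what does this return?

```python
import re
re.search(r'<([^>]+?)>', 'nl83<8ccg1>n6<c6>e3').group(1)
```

'8ccg1'

`re.search` scans for the first position where the pattern succeeds.
The match spans [4:11] → '<8ccg1>'.
Captured: group 1 = '8ccg1'.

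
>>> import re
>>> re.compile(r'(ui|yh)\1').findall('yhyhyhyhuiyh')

The backreference `\1` re-matches whatever the first group consumed, character for character.
Walking the string: at [0:4] match 'yhyh', group 1 = 'yh'; at [4:8] match 'yhyh', group 1 = 'yh'.
With a single group, `findall` returns only what that group captured — 2 items.

['yh', 'yh']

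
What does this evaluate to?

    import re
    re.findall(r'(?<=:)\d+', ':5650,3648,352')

Lookahead/lookbehind check context without consuming it, so the matched span excludes the asserted characters.
Walking the string: at [1:5] → '5650'.
Since nothing is captured, `findall` lists the 1 matched substring directly.

['5650']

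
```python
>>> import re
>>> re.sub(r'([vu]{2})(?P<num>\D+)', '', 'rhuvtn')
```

The pattern matches exactly 2 of one of [vu] (captured); then one or more of a non-digit (captured as 'num').
Matches: at [2:6] → 'uvtn'.
Each match is replaced by ''.

'rh'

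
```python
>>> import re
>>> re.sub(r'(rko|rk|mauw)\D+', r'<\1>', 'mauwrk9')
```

Each match is replaced using the text its own group 1 captured.

'<mauw>9'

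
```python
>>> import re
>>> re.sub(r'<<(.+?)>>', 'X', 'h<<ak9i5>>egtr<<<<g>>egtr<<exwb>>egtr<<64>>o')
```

'hXegtrXegtrXegtrXo'

`sub` substitutes 'X' at each match site.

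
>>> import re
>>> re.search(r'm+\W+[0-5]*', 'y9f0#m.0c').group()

This matches one or more of the literal 'm', then one or more of a non-word character; then zero or more of a character in [0-5].
The match spans [5:8] → 'm.0'.

'm.0'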